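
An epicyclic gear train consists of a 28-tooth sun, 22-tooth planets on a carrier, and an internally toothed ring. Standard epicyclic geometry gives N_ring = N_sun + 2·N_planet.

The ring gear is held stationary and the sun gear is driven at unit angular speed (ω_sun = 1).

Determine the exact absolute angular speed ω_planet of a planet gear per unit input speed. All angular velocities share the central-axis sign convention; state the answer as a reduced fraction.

-7/11

N_ring = 28 + 2·22 = 72
28(ω_s−ω_c) = −72(ω_r−ω_c),  ω_r=0, ω_s=1
28(1−ω_c) = −72(0−ω_c)  ⇒  100ω_c = 28  ⇒  ω_c = 7/25
sun–planet: 28·(1−7/25) = −22·(ω_p−ω_c)  ⇒  ω_p−ω_c = −(28/22)·(18/25) = -252/275
ω_p = 7/25 − 252/275 = -7/11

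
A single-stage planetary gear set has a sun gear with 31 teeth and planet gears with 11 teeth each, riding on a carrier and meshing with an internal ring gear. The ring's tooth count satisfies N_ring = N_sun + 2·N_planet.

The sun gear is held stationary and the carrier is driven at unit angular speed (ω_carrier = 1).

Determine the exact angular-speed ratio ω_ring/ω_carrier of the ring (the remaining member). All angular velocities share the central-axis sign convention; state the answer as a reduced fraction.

84/53

N_ring = 31 + 2·11 = 53
31(ω_s−ω_c) = −53(ω_r−ω_c),  ω_s=0, ω_c=1
ω_r = 1 − (31/53)(0−1) = 84/53
ω_r/ω_c = 84/53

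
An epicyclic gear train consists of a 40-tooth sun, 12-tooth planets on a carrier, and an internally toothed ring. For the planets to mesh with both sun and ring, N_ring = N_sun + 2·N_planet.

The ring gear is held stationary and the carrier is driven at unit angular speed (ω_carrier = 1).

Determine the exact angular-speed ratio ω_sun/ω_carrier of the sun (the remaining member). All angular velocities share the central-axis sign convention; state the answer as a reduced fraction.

13/5

N_ring = 40 + 2·12 = 64
40(ω_s−ω_c) = −64(ω_r−ω_c),  ω_r=0, ω_c=1
ω_s = 1 − (64/40)(0−1) = 13/5
ω_s/ω_c = 13/5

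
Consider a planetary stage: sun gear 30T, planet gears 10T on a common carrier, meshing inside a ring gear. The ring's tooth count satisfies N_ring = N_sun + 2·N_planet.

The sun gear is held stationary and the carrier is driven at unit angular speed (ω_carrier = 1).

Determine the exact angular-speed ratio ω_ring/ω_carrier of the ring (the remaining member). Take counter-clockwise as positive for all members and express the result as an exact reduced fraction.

8/5

N_ring = 30 + 2·10 = 50
30(ω_s−ω_c) = −50(ω_r−ω_c),  ω_s=0, ω_c=1
ω_r = 1 − (30/50)(0−1) = 8/5
ω_r/ω_c = 8/5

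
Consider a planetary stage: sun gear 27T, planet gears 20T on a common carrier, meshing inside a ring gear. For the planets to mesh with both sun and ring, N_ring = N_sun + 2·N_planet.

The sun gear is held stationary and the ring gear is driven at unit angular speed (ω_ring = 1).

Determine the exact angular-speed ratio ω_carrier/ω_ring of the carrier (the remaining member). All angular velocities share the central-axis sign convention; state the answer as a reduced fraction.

N_ring = 27 + 2·20 = 67
27(ω_s−ω_c) = −67(ω_r−ω_c),  ω_s=0, ω_r=1
27(0−ω_c) = −67(1−ω_c)  ⇒  94ω_c = 67  ⇒  ω_c = 67/94
ω_c/ω_r = 67/94

67/94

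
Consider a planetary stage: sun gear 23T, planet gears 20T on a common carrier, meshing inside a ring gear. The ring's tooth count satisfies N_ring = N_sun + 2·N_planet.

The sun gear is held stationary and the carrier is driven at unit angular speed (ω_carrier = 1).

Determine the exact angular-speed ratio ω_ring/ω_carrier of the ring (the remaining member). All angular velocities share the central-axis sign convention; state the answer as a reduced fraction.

86/63

N_ring = 23 + 2·20 = 63
23(ω_s−ω_c) = −63(ω_r−ω_c),  ω_s=0, ω_c=1
ω_r = 1 − (23/63)(0−1) = 86/63
ω_r/ω_c = 86/63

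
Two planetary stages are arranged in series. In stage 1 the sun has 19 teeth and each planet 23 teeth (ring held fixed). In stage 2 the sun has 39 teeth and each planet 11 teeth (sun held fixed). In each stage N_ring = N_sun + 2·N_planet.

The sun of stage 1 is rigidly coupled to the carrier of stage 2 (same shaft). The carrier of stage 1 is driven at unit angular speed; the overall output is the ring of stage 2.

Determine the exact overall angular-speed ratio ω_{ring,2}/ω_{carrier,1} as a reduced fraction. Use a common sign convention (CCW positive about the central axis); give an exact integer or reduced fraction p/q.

8400/1159

Stage 1: N_ring = 19 + 2·23 = 65
Stage 1: 19(ω_s−ω_c) = −65(ω_r−ω_c),  ω_r=0, ω_c=1
Stage 1: ω_s = 1 − (65/19)(0−1) = 84/19
  ⇒ ω_s¹/ω_c¹ = 84/19
Stage 2: N_ring = 39 + 2·11 = 61
Stage 2: 39(ω_s−ω_c) = −61(ω_r−ω_c),  ω_s=0, ω_c=1
Stage 2: ω_r = 1 − (39/61)(0−1) = 100/61
  ⇒ ω_r²/ω_c² = 100/61
Coupling ω_c² = ω_s¹ ⇒ overall = 84/19 × 100/61 = 8400/1159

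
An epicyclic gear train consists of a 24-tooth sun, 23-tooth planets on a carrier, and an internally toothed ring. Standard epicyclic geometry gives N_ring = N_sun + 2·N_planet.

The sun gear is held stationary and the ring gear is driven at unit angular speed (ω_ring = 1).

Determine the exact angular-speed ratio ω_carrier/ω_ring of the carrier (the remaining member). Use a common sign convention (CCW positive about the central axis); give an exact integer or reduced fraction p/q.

35/47

N_ring = 24 + 2·23 = 70
24(ω_s−ω_c) = −70(ω_r−ω_c),  ω_s=0, ω_r=1
24(0−ω_c) = −70(1−ω_c)  ⇒  94ω_c = 70  ⇒  ω_c = 35/47
ω_c/ω_r = 35/47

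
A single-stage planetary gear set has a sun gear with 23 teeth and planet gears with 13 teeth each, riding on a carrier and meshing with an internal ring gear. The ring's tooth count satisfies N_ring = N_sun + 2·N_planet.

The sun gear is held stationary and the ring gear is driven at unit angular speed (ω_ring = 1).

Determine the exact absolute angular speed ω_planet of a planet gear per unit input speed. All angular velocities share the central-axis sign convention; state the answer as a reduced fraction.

49/26

N_ring = 23 + 2·13 = 49
23(ω_s−ω_c) = −49(ω_r−ω_c),  ω_s=0, ω_r=1
23(0−ω_c) = −49(1−ω_c)  ⇒  72ω_c = 49  ⇒  ω_c = 49/72
sun–planet: 23·(0−49/72) = −13·(ω_p−ω_c)  ⇒  ω_p−ω_c = −(23/13)·(-49/72) = 1127/936
ω_p = 49/72 + 1127/936 = 49/26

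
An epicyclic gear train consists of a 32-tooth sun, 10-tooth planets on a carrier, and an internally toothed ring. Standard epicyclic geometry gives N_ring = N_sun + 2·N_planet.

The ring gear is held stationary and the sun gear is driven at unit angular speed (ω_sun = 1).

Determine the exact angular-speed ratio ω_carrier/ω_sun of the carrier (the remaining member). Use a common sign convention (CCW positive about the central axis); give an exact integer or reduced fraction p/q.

8/21

N_ring = 32 + 2·10 = 52
32(ω_s−ω_c) = −52(ω_r−ω_c),  ω_r=0, ω_s=1
32(1−ω_c) = −52(0−ω_c)  ⇒  84ω_c = 32  ⇒  ω_c = 8/21
ω_c/ω_s = 8/21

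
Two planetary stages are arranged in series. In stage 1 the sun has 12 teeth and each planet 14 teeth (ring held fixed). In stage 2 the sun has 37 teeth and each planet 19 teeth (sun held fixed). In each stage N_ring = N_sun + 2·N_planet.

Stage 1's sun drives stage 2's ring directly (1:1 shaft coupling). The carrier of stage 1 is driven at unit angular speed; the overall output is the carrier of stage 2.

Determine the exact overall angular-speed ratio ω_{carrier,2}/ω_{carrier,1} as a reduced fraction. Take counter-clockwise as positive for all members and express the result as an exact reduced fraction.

325/112

Stage 1: N_ring = 12 + 2·14 = 40
Stage 1: 12(ω_s−ω_c) = −40(ω_r−ω_c),  ω_r=0, ω_c=1
Stage 1: ω_s = 1 − (40/12)(0−1) = 13/3
  ⇒ ω_s¹/ω_c¹ = 13/3
Stage 2: N_ring = 37 + 2·19 = 75
Stage 2: 37(ω_s−ω_c) = −75(ω_r−ω_c),  ω_s=0, ω_r=1
Stage 2: 37(0−ω_c) = −75(1−ω_c)  ⇒  112ω_c = 75  ⇒  ω_c = 75/112
  ⇒ ω_c²/ω_r² = 75/112
Coupling ω_r² = ω_s¹ ⇒ overall = 13/3 × 75/112 = 325/112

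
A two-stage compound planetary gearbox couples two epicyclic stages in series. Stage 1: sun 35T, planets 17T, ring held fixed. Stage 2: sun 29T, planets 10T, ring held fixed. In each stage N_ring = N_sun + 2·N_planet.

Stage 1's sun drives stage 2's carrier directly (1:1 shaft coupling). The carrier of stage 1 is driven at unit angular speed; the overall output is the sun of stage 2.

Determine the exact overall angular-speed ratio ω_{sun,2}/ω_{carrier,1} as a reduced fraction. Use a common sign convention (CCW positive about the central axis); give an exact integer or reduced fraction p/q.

8112/1015

Stage 1: N_ring = 35 + 2·17 = 69
Stage 1: 35(ω_s−ω_c) = −69(ω_r−ω_c),  ω_r=0, ω_c=1
Stage 1: ω_s = 1 − (69/35)(0−1) = 104/35
  ⇒ ω_s¹/ω_c¹ = 104/35
Stage 2: N_ring = 29 + 2·10 = 49
Stage 2: 29(ω_s−ω_c) = −49(ω_r−ω_c),  ω_r=0, ω_c=1
Stage 2: ω_s = 1 − (49/29)(0−1) = 78/29
  ⇒ ω_s²/ω_c² = 78/29
Coupling ω_c² = ω_s¹ ⇒ overall = 104/35 × 78/29 = 8112/1015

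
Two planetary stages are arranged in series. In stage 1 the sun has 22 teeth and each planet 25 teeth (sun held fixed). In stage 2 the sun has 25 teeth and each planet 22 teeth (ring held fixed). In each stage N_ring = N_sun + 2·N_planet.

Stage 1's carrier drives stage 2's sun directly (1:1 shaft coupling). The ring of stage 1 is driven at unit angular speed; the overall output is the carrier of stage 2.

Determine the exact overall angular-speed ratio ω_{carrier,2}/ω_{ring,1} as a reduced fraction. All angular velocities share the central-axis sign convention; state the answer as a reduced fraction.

Stage 1: N_ring = 22 + 2·25 = 72
Stage 1: 22(ω_s−ω_c) = −72(ω_r−ω_c),  ω_s=0, ω_r=1
Stage 1: 22(0−ω_c) = −72(1−ω_c)  ⇒  94ω_c = 72  ⇒  ω_c = 36/47
  ⇒ ω_c¹/ω_r¹ = 36/47
Stage 2: N_ring = 25 + 2·22 = 69
Stage 2: 25(ω_s−ω_c) = −69(ω_r−ω_c),  ω_r=0, ω_s=1
Stage 2: 25(1−ω_c) = −69(0−ω_c)  ⇒  94ω_c = 25  ⇒  ω_c = 25/94
  ⇒ ω_c²/ω_s² = 25/94
Coupling ω_s² = ω_c¹ ⇒ overall = 36/47 × 25/94 = 450/2209

450/2209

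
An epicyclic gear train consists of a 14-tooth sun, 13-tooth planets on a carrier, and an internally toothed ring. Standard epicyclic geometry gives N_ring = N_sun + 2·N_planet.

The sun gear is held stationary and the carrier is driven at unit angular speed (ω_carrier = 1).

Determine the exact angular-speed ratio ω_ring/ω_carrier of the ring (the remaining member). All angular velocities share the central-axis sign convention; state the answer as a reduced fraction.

N_ring = 14 + 2·13 = 40
14(ω_s−ω_c) = −40(ω_r−ω_c),  ω_s=0, ω_c=1
ω_r = 1 − (14/40)(0−1) = 27/20
ω_r/ω_c = 27/20

27/20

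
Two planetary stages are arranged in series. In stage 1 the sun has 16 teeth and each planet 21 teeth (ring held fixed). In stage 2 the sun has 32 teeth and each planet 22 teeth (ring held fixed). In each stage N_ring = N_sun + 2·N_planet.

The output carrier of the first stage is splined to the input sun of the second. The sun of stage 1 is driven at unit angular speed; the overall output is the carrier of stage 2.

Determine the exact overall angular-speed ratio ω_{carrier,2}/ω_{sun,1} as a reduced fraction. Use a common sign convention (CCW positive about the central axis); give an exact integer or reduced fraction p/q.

Stage 1: N_ring = 16 + 2·21 = 58
Stage 1: 16(ω_s−ω_c) = −58(ω_r−ω_c),  ω_r=0, ω_s=1
Stage 1: 16(1−ω_c) = −58(0−ω_c)  ⇒  74ω_c = 16  ⇒  ω_c = 8/37
  ⇒ ω_c¹/ω_s¹ = 8/37
Stage 2: N_ring = 32 + 2·22 = 76
Stage 2: 32(ω_s−ω_c) = −76(ω_r−ω_c),  ω_r=0, ω_s=1
Stage 2: 32(1−ω_c) = −76(0−ω_c)  ⇒  108ω_c = 32  ⇒  ω_c = 8/27
  ⇒ ω_c²/ω_s² = 8/27
Coupling ω_s² = ω_c¹ ⇒ overall = 8/37 × 8/27 = 64/999

64/999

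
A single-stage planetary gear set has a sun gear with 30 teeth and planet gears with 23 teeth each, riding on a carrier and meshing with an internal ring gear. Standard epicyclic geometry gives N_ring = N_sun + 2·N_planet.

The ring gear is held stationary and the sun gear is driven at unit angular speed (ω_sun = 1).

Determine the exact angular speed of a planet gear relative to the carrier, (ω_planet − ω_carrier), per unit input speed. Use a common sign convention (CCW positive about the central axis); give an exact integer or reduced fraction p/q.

N_ring = 30 + 2·23 = 76
30(ω_s−ω_c) = −76(ω_r−ω_c),  ω_r=0, ω_s=1
30(1−ω_c) = −76(0−ω_c)  ⇒  106ω_c = 30  ⇒  ω_c = 15/53
sun–planet: 30·(1−15/53) = −23·(ω_p−ω_c)  ⇒  ω_p−ω_c = −(30/23)·(38/53) = -1140/1219

-1140/1219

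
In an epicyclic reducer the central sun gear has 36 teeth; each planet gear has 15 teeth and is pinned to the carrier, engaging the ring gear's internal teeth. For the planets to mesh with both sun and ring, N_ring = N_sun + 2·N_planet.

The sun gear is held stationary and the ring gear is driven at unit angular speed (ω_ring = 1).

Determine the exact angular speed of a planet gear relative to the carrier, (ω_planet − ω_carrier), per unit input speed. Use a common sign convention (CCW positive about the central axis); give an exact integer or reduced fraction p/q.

132/85

N_ring = 36 + 2·15 = 66
36(ω_s−ω_c) = −66(ω_r−ω_c),  ω_s=0, ω_r=1
36(0−ω_c) = −66(1−ω_c)  ⇒  102ω_c = 66  ⇒  ω_c = 11/17
sun–planet: 36·(0−11/17) = −15·(ω_p−ω_c)  ⇒  ω_p−ω_c = −(36/15)·(-11/17) = 132/85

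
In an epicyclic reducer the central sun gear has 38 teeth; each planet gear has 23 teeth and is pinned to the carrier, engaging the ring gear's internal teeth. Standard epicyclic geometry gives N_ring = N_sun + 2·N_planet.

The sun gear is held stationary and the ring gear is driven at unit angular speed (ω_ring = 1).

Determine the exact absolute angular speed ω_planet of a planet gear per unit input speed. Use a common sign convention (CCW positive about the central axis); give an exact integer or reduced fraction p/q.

42/23

N_ring = 38 + 2·23 = 84
38(ω_s−ω_c) = −84(ω_r−ω_c),  ω_s=0, ω_r=1
38(0−ω_c) = −84(1−ω_c)  ⇒  122ω_c = 84  ⇒  ω_c = 42/61
sun–planet: 38·(0−42/61) = −23·(ω_p−ω_c)  ⇒  ω_p−ω_c = −(38/23)·(-42/61) = 1596/1403
ω_p = 42/61 + 1596/1403 = 42/23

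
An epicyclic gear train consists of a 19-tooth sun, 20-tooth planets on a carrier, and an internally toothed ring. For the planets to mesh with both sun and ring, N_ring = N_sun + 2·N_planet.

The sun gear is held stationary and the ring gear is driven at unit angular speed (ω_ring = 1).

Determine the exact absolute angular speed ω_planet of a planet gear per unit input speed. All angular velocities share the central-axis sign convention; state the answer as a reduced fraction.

59/40

N_ring = 19 + 2·20 = 59
19(ω_s−ω_c) = −59(ω_r−ω_c),  ω_s=0, ω_r=1
19(0−ω_c) = −59(1−ω_c)  ⇒  78ω_c = 59  ⇒  ω_c = 59/78
sun–planet: 19·(0−59/78) = −20·(ω_p−ω_c)  ⇒  ω_p−ω_c = −(19/20)·(-59/78) = 1121/1560
ω_p = 59/78 + 1121/1560 = 59/40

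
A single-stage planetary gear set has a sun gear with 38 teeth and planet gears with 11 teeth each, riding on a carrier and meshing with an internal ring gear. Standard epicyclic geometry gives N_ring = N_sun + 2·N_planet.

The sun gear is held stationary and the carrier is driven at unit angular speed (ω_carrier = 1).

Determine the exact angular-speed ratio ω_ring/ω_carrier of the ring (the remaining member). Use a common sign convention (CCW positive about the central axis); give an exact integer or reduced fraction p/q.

49/30

N_ring = 38 + 2·11 = 60
38(ω_s−ω_c) = −60(ω_r−ω_c),  ω_s=0, ω_c=1
ω_r = 1 − (38/60)(0−1) = 49/30
ω_r/ω_c = 49/30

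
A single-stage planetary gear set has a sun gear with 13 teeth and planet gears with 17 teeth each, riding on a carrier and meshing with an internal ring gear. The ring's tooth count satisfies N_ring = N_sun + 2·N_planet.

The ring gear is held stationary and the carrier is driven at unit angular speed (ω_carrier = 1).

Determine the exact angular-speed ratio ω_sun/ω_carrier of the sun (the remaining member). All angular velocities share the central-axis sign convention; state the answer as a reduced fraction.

60/13

N_ring = 13 + 2·17 = 47
13(ω_s−ω_c) = −47(ω_r−ω_c),  ω_r=0, ω_c=1
ω_s = 1 − (47/13)(0−1) = 60/13
ω_s/ω_c = 60/13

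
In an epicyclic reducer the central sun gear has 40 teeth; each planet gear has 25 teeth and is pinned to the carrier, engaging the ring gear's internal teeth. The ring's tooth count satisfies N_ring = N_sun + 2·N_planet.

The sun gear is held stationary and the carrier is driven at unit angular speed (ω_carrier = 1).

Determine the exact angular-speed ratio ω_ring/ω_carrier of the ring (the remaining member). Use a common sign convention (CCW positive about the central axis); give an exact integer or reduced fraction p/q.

13/9

N_ring = 40 + 2·25 = 90
40(ω_s−ω_c) = −90(ω_r−ω_c),  ω_s=0, ω_c=1
ω_r = 1 − (40/90)(0−1) = 13/9
ω_r/ω_c = 13/9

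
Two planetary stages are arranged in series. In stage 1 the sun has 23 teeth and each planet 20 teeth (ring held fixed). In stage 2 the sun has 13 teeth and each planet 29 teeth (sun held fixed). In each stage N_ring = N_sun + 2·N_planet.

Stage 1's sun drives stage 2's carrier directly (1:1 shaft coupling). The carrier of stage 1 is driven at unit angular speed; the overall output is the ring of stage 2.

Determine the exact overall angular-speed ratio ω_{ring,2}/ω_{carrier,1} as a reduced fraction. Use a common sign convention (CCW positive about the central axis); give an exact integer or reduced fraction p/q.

7224/1633

Stage 1: N_ring = 23 + 2·20 = 63
Stage 1: 23(ω_s−ω_c) = −63(ω_r−ω_c),  ω_r=0, ω_c=1
Stage 1: ω_s = 1 − (63/23)(0−1) = 86/23
  ⇒ ω_s¹/ω_c¹ = 86/23
Stage 2: N_ring = 13 + 2·29 = 71
Stage 2: 13(ω_s−ω_c) = −71(ω_r−ω_c),  ω_s=0, ω_c=1
Stage 2: ω_r = 1 − (13/71)(0−1) = 84/71
  ⇒ ω_r²/ω_c² = 84/71
Coupling ω_c² = ω_s¹ ⇒ overall = 86/23 × 84/71 = 7224/1633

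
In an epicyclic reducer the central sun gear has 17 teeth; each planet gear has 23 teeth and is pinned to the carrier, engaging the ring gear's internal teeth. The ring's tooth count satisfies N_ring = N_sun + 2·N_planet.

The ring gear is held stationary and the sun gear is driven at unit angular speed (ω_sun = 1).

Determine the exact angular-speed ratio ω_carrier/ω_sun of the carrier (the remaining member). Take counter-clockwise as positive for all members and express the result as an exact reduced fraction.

N_ring = 17 + 2·23 = 63
17(ω_s−ω_c) = −63(ω_r−ω_c),  ω_r=0, ω_s=1
17(1−ω_c) = −63(0−ω_c)  ⇒  80ω_c = 17  ⇒  ω_c = 17/80
ω_c/ω_s = 17/80

17/80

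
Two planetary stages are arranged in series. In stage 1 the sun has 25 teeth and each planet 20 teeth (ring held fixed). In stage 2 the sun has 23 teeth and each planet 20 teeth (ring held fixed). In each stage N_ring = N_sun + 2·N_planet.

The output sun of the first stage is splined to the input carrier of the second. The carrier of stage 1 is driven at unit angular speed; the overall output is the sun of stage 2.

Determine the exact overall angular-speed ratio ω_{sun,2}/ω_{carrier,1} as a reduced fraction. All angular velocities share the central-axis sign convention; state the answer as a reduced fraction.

1548/115

Stage 1: N_ring = 25 + 2·20 = 65
Stage 1: 25(ω_s−ω_c) = −65(ω_r−ω_c),  ω_r=0, ω_c=1
Stage 1: ω_s = 1 − (65/25)(0−1) = 18/5
  ⇒ ω_s¹/ω_c¹ = 18/5
Stage 2: N_ring = 23 + 2·20 = 63
Stage 2: 23(ω_s−ω_c) = −63(ω_r−ω_c),  ω_r=0, ω_c=1
Stage 2: ω_s = 1 − (63/23)(0−1) = 86/23
  ⇒ ω_s²/ω_c² = 86/23
Coupling ω_c² = ω_s¹ ⇒ overall = 18/5 × 86/23 = 1548/115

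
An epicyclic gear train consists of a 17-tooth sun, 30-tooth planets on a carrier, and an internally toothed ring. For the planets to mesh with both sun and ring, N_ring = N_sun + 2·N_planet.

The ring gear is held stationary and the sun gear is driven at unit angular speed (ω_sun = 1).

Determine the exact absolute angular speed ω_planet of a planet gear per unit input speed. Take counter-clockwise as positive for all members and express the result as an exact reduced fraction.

N_ring = 17 + 2·30 = 77
17(ω_s−ω_c) = −77(ω_r−ω_c),  ω_r=0, ω_s=1
17(1−ω_c) = −77(0−ω_c)  ⇒  94ω_c = 17  ⇒  ω_c = 17/94
sun–planet: 17·(1−17/94) = −30·(ω_p−ω_c)  ⇒  ω_p−ω_c = −(17/30)·(77/94) = -1309/2820
ω_p = 17/94 − 1309/2820 = -17/60

-17/60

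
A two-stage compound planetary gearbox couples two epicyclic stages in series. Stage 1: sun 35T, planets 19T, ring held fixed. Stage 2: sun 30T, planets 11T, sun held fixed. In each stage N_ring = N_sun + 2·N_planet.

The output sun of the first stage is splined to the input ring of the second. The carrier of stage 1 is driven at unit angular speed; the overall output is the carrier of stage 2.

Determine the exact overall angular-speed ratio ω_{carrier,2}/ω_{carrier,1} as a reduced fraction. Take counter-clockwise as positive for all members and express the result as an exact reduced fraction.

2808/1435

Stage 1: N_ring = 35 + 2·19 = 73
Stage 1: 35(ω_s−ω_c) = −73(ω_r−ω_c),  ω_r=0, ω_c=1
Stage 1: ω_s = 1 − (73/35)(0−1) = 108/35
  ⇒ ω_s¹/ω_c¹ = 108/35
Stage 2: N_ring = 30 + 2·11 = 52
Stage 2: 30(ω_s−ω_c) = −52(ω_r−ω_c),  ω_s=0, ω_r=1
Stage 2: 30(0−ω_c) = −52(1−ω_c)  ⇒  82ω_c = 52  ⇒  ω_c = 26/41
  ⇒ ω_c²/ω_r² = 26/41
Coupling ω_r² = ω_s¹ ⇒ overall = 108/35 × 26/41 = 2808/1435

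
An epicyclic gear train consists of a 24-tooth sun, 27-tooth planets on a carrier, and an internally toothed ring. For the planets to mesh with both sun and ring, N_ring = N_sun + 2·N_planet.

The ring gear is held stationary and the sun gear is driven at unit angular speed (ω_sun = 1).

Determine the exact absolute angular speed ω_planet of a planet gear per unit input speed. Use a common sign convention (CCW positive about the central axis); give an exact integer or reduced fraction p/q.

-4/9

N_ring = 24 + 2·27 = 78
24(ω_s−ω_c) = −78(ω_r−ω_c),  ω_r=0, ω_s=1
24(1−ω_c) = −78(0−ω_c)  ⇒  102ω_c = 24  ⇒  ω_c = 4/17
sun–planet: 24·(1−4/17) = −27·(ω_p−ω_c)  ⇒  ω_p−ω_c = −(24/27)·(13/17) = -104/153
ω_p = 4/17 − 104/153 = -4/9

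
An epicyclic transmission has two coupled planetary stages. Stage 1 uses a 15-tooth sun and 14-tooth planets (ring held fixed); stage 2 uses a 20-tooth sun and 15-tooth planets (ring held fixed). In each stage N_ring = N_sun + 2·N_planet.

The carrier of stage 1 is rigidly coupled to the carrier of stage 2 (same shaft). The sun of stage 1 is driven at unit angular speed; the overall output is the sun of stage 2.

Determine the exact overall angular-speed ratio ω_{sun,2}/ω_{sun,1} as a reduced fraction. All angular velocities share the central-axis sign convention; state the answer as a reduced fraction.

105/116

Stage 1: N_ring = 15 + 2·14 = 43
Stage 1: 15(ω_s−ω_c) = −43(ω_r−ω_c),  ω_r=0, ω_s=1
Stage 1: 15(1−ω_c) = −43(0−ω_c)  ⇒  58ω_c = 15  ⇒  ω_c = 15/58
  ⇒ ω_c¹/ω_s¹ = 15/58
Stage 2: N_ring = 20 + 2·15 = 50
Stage 2: 20(ω_s−ω_c) = −50(ω_r−ω_c),  ω_r=0, ω_c=1
Stage 2: ω_s = 1 − (50/20)(0−1) = 7/2
  ⇒ ω_s²/ω_c² = 7/2
Coupling ω_c² = ω_c¹ ⇒ overall = 15/58 × 7/2 = 105/116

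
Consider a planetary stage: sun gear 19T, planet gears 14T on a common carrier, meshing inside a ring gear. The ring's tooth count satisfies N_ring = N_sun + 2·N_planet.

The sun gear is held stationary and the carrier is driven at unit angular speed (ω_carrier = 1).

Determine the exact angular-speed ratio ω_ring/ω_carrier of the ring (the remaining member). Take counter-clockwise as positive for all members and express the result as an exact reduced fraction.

66/47

N_ring = 19 + 2·14 = 47
19(ω_s−ω_c) = −47(ω_r−ω_c),  ω_s=0, ω_c=1
ω_r = 1 − (19/47)(0−1) = 66/47
ω_r/ω_c = 66/47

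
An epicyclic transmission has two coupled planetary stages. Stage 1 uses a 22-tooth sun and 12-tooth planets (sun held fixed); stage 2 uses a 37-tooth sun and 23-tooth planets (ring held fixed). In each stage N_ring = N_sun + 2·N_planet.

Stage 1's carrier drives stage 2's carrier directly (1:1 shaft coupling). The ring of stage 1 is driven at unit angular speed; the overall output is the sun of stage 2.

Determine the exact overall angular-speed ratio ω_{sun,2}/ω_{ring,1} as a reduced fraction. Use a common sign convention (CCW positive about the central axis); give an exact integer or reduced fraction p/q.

Stage 1: N_ring = 22 + 2·12 = 46
Stage 1: 22(ω_s−ω_c) = −46(ω_r−ω_c),  ω_s=0, ω_r=1
Stage 1: 22(0−ω_c) = −46(1−ω_c)  ⇒  68ω_c = 46  ⇒  ω_c = 23/34
  ⇒ ω_c¹/ω_r¹ = 23/34
Stage 2: N_ring = 37 + 2·23 = 83
Stage 2: 37(ω_s−ω_c) = −83(ω_r−ω_c),  ω_r=0, ω_c=1
Stage 2: ω_s = 1 − (83/37)(0−1) = 120/37
  ⇒ ω_s²/ω_c² = 120/37
Coupling ω_c² = ω_c¹ ⇒ overall = 23/34 × 120/37 = 1380/629

1380/629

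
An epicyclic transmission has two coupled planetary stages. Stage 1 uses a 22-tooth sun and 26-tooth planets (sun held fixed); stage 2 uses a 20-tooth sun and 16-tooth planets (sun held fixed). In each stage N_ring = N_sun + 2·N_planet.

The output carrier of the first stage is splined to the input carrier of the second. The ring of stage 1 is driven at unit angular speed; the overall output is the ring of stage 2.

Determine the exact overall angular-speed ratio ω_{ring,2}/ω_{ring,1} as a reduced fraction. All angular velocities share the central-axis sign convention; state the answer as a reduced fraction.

Stage 1: N_ring = 22 + 2·26 = 74
Stage 1: 22(ω_s−ω_c) = −74(ω_r−ω_c),  ω_s=0, ω_r=1
Stage 1: 22(0−ω_c) = −74(1−ω_c)  ⇒  96ω_c = 74  ⇒  ω_c = 37/48
  ⇒ ω_c¹/ω_r¹ = 37/48
Stage 2: N_ring = 20 + 2·16 = 52
Stage 2: 20(ω_s−ω_c) = −52(ω_r−ω_c),  ω_s=0, ω_c=1
Stage 2: ω_r = 1 − (20/52)(0−1) = 18/13
  ⇒ ω_r²/ω_c² = 18/13
Coupling ω_c² = ω_c¹ ⇒ overall = 37/48 × 18/13 = 111/104

111/104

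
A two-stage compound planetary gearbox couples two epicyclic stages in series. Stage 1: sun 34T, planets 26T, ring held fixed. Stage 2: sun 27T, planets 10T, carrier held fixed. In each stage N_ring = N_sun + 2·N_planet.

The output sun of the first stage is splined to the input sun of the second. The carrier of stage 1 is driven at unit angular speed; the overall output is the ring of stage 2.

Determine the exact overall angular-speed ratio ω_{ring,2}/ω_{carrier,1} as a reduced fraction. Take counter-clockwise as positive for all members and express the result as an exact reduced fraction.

Stage 1: N_ring = 34 + 2·26 = 86
Stage 1: 34(ω_s−ω_c) = −86(ω_r−ω_c),  ω_r=0, ω_c=1
Stage 1: ω_s = 1 − (86/34)(0−1) = 60/17
  ⇒ ω_s¹/ω_c¹ = 60/17
Stage 2: N_ring = 27 + 2·10 = 47
Stage 2: 27(ω_s−ω_c) = −47(ω_r−ω_c),  ω_c=0, ω_s=1
Stage 2: ω_r = 0 − (27/47)(1−0) = -27/47
  ⇒ ω_r²/ω_s² = -27/47
Coupling ω_s² = ω_s¹ ⇒ overall = 60/17 × -27/47 = -1620/799

-1620/799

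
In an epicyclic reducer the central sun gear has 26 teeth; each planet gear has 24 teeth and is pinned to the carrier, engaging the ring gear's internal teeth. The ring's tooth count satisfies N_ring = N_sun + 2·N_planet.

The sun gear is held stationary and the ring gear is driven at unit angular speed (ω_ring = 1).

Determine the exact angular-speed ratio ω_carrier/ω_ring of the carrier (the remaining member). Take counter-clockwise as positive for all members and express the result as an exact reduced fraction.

37/50

N_ring = 26 + 2·24 = 74
26(ω_s−ω_c) = −74(ω_r−ω_c),  ω_s=0, ω_r=1
26(0−ω_c) = −74(1−ω_c)  ⇒  100ω_c = 74  ⇒  ω_c = 37/50
ω_c/ω_r = 37/50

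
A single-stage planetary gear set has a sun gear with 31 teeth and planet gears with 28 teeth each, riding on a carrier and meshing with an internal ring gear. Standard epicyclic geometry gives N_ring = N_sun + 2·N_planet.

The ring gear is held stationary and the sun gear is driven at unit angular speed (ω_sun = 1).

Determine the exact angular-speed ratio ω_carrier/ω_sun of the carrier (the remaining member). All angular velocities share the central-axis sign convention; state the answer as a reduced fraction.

N_ring = 31 + 2·28 = 87
31(ω_s−ω_c) = −87(ω_r−ω_c),  ω_r=0, ω_s=1
31(1−ω_c) = −87(0−ω_c)  ⇒  118ω_c = 31  ⇒  ω_c = 31/118
ω_c/ω_s = 31/118

31/118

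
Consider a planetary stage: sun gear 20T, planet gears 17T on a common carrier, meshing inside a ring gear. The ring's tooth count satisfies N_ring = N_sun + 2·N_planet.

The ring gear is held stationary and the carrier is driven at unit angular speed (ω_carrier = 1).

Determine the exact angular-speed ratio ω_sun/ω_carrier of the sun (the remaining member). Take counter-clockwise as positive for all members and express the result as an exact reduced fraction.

N_ring = 20 + 2·17 = 54
20(ω_s−ω_c) = −54(ω_r−ω_c),  ω_r=0, ω_c=1
ω_s = 1 − (54/20)(0−1) = 37/10
ω_s/ω_c = 37/10

37/10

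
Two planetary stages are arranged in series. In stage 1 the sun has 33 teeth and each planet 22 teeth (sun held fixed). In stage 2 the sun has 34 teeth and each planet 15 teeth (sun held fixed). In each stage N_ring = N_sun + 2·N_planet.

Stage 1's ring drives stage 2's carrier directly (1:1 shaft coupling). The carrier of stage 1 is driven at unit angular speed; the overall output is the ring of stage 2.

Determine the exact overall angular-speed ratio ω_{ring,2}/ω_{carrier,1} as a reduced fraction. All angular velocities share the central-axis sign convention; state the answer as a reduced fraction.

35/16

Stage 1: N_ring = 33 + 2·22 = 77
Stage 1: 33(ω_s−ω_c) = −77(ω_r−ω_c),  ω_s=0, ω_c=1
Stage 1: ω_r = 1 − (33/77)(0−1) = 10/7
  ⇒ ω_r¹/ω_c¹ = 10/7
Stage 2: N_ring = 34 + 2·15 = 64
Stage 2: 34(ω_s−ω_c) = −64(ω_r−ω_c),  ω_s=0, ω_c=1
Stage 2: ω_r = 1 − (34/64)(0−1) = 49/32
  ⇒ ω_r²/ω_c² = 49/32
Coupling ω_c² = ω_r¹ ⇒ overall = 10/7 × 49/32 = 35/16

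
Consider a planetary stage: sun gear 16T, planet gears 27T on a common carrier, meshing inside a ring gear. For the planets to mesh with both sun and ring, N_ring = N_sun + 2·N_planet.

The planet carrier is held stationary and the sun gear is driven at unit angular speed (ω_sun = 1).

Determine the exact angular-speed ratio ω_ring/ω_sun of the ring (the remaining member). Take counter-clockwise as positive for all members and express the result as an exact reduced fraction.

N_ring = 16 + 2·27 = 70
16(ω_s−ω_c) = −70(ω_r−ω_c),  ω_c=0, ω_s=1
ω_r = 0 − (16/70)(1−0) = -8/35
ω_r/ω_s = -8/35

-8/35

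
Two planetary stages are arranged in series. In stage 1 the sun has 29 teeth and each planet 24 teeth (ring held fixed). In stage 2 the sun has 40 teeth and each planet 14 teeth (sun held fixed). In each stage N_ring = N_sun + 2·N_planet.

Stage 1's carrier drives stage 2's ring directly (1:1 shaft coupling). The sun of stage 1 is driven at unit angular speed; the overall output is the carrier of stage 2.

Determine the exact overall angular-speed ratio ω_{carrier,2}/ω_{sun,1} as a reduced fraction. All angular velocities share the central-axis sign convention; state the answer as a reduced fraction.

493/2862

Stage 1: N_ring = 29 + 2·24 = 77
Stage 1: 29(ω_s−ω_c) = −77(ω_r−ω_c),  ω_r=0, ω_s=1
Stage 1: 29(1−ω_c) = −77(0−ω_c)  ⇒  106ω_c = 29  ⇒  ω_c = 29/106
  ⇒ ω_c¹/ω_s¹ = 29/106
Stage 2: N_ring = 40 + 2·14 = 68
Stage 2: 40(ω_s−ω_c) = −68(ω_r−ω_c),  ω_s=0, ω_r=1
Stage 2: 40(0−ω_c) = −68(1−ω_c)  ⇒  108ω_c = 68  ⇒  ω_c = 17/27
  ⇒ ω_c²/ω_r² = 17/27
Coupling ω_r² = ω_c¹ ⇒ overall = 29/106 × 17/27 = 493/2862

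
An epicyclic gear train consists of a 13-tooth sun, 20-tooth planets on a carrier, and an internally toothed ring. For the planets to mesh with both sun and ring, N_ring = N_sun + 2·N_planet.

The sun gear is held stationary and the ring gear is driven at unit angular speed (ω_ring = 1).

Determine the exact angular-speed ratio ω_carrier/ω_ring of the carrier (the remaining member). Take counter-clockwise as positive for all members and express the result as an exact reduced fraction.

N_ring = 13 + 2·20 = 53
13(ω_s−ω_c) = −53(ω_r−ω_c),  ω_s=0, ω_r=1
13(0−ω_c) = −53(1−ω_c)  ⇒  66ω_c = 53  ⇒  ω_c = 53/66
ω_c/ω_r = 53/66

53/66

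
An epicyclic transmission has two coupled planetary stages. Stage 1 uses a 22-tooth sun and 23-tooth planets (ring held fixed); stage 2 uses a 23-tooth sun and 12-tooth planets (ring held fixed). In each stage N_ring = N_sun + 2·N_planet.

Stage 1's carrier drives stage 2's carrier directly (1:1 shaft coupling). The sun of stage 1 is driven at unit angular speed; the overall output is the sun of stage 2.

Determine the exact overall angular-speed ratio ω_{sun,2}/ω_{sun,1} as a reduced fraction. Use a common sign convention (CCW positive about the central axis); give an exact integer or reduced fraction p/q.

154/207

Stage 1: N_ring = 22 + 2·23 = 68
Stage 1: 22(ω_s−ω_c) = −68(ω_r−ω_c),  ω_r=0, ω_s=1
Stage 1: 22(1−ω_c) = −68(0−ω_c)  ⇒  90ω_c = 22  ⇒  ω_c = 11/45
  ⇒ ω_c¹/ω_s¹ = 11/45
Stage 2: N_ring = 23 + 2·12 = 47
Stage 2: 23(ω_s−ω_c) = −47(ω_r−ω_c),  ω_r=0, ω_c=1
Stage 2: ω_s = 1 − (47/23)(0−1) = 70/23
  ⇒ ω_s²/ω_c² = 70/23
Coupling ω_c² = ω_c¹ ⇒ overall = 11/45 × 70/23 = 154/207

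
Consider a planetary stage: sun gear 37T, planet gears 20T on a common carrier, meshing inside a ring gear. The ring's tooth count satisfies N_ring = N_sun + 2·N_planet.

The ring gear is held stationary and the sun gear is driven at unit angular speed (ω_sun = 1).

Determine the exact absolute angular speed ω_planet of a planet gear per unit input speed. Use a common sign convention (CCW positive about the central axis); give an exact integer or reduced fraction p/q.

N_ring = 37 + 2·20 = 77
37(ω_s−ω_c) = −77(ω_r−ω_c),  ω_r=0, ω_s=1
37(1−ω_c) = −77(0−ω_c)  ⇒  114ω_c = 37  ⇒  ω_c = 37/114
sun–planet: 37·(1−37/114) = −20·(ω_p−ω_c)  ⇒  ω_p−ω_c = −(37/20)·(77/114) = -2849/2280
ω_p = 37/114 − 2849/2280 = -37/40

-37/40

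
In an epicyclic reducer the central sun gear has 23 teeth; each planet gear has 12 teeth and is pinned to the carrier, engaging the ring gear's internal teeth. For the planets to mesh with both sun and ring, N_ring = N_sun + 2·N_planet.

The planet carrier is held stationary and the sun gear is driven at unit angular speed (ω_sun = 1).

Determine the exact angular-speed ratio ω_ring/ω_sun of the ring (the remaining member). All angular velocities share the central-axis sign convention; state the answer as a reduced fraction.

N_ring = 23 + 2·12 = 47
23(ω_s−ω_c) = −47(ω_r−ω_c),  ω_c=0, ω_s=1
ω_r = 0 − (23/47)(1−0) = -23/47
ω_r/ω_s = -23/47

-23/47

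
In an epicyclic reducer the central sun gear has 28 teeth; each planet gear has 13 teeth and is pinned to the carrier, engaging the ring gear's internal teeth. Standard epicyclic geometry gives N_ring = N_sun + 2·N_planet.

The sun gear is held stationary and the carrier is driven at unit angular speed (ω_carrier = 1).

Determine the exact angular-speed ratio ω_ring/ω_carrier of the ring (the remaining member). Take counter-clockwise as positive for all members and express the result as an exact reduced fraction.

41/27

N_ring = 28 + 2·13 = 54
28(ω_s−ω_c) = −54(ω_r−ω_c),  ω_s=0, ω_c=1
ω_r = 1 − (28/54)(0−1) = 41/27
ω_r/ω_c = 41/27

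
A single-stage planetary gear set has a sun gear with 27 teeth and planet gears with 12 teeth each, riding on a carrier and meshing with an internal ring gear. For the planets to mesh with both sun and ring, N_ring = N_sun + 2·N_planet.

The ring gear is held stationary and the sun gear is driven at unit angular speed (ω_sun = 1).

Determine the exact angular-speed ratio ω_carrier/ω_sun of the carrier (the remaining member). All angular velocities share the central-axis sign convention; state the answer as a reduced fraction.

9/26

N_ring = 27 + 2·12 = 51
27(ω_s−ω_c) = −51(ω_r−ω_c),  ω_r=0, ω_s=1
27(1−ω_c) = −51(0−ω_c)  ⇒  78ω_c = 27  ⇒  ω_c = 9/26
ω_c/ω_s = 9/26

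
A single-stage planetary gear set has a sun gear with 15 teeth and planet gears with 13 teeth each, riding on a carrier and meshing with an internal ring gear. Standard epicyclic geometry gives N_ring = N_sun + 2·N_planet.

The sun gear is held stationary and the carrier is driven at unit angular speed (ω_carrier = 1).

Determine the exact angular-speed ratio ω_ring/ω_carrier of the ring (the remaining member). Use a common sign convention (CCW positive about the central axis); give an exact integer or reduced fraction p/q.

56/41

N_ring = 15 + 2·13 = 41
15(ω_s−ω_c) = −41(ω_r−ω_c),  ω_s=0, ω_c=1
ω_r = 1 − (15/41)(0−1) = 56/41
ω_r/ω_c = 56/41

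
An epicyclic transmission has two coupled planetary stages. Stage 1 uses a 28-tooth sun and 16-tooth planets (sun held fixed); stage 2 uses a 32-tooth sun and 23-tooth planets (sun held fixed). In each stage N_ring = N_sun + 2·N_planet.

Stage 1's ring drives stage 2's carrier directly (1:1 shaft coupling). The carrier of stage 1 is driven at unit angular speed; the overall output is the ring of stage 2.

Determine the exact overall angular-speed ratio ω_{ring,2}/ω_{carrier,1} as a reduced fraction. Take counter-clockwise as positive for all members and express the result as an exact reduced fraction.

Stage 1: N_ring = 28 + 2·16 = 60
Stage 1: 28(ω_s−ω_c) = −60(ω_r−ω_c),  ω_s=0, ω_c=1
Stage 1: ω_r = 1 − (28/60)(0−1) = 22/15
  ⇒ ω_r¹/ω_c¹ = 22/15
Stage 2: N_ring = 32 + 2·23 = 78
Stage 2: 32(ω_s−ω_c) = −78(ω_r−ω_c),  ω_s=0, ω_c=1
Stage 2: ω_r = 1 − (32/78)(0−1) = 55/39
  ⇒ ω_r²/ω_c² = 55/39
Coupling ω_c² = ω_r¹ ⇒ overall = 22/15 × 55/39 = 242/117

242/117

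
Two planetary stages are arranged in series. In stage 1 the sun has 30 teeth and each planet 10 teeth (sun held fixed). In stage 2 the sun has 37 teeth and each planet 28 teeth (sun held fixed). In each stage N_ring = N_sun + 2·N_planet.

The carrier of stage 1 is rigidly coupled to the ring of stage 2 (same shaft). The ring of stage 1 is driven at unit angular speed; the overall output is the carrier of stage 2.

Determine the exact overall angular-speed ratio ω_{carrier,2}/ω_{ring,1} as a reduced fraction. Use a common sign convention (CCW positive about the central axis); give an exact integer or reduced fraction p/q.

93/208

Stage 1: N_ring = 30 + 2·10 = 50
Stage 1: 30(ω_s−ω_c) = −50(ω_r−ω_c),  ω_s=0, ω_r=1
Stage 1: 30(0−ω_c) = −50(1−ω_c)  ⇒  80ω_c = 50  ⇒  ω_c = 5/8
  ⇒ ω_c¹/ω_r¹ = 5/8
Stage 2: N_ring = 37 + 2·28 = 93
Stage 2: 37(ω_s−ω_c) = −93(ω_r−ω_c),  ω_s=0, ω_r=1
Stage 2: 37(0−ω_c) = −93(1−ω_c)  ⇒  130ω_c = 93  ⇒  ω_c = 93/130
  ⇒ ω_c²/ω_r² = 93/130
Coupling ω_r² = ω_c¹ ⇒ overall = 5/8 × 93/130 = 93/208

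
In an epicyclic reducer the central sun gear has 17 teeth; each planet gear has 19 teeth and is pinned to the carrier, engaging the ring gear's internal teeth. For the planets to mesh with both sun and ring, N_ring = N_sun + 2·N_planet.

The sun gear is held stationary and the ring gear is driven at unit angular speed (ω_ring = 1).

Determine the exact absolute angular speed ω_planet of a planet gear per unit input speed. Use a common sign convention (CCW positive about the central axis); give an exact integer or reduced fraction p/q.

N_ring = 17 + 2·19 = 55
17(ω_s−ω_c) = −55(ω_r−ω_c),  ω_s=0, ω_r=1
17(0−ω_c) = −55(1−ω_c)  ⇒  72ω_c = 55  ⇒  ω_c = 55/72
sun–planet: 17·(0−55/72) = −19·(ω_p−ω_c)  ⇒  ω_p−ω_c = −(17/19)·(-55/72) = 935/1368
ω_p = 55/72 + 935/1368 = 55/38

55/38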